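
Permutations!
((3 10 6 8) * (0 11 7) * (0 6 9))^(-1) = (0 9 10 3 8 6 7 11) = ((0 11 7 6 8 3 10 9))^(-1)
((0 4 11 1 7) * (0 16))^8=((0 4 11 1 7 16))^8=(0 11 7)(1 16 4)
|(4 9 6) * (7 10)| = |(4 9 6)(7 10)| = 6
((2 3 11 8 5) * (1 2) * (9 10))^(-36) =(11)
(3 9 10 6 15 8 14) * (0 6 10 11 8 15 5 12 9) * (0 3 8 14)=(15)(0 6 5 12 9 11 14 8)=[6, 1, 2, 3, 4, 12, 5, 7, 0, 11, 10, 14, 9, 13, 8, 15]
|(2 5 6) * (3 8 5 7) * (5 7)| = |(2 5 6)(3 8 7)| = 3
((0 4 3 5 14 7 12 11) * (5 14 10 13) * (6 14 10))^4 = ((0 4 3 10 13 5 6 14 7 12 11))^4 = (0 13 7 4 5 12 3 6 11 10 14)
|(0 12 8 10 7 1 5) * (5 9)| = 8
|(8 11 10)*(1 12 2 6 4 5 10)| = 9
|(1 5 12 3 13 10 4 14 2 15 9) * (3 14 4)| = 21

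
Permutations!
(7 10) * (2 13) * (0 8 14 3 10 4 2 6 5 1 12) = [8, 12, 13, 10, 2, 1, 5, 4, 14, 9, 7, 11, 0, 6, 3] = (0 8 14 3 10 7 4 2 13 6 5 1 12)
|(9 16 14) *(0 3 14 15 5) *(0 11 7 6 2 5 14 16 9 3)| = 20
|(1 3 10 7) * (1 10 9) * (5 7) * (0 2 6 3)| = 6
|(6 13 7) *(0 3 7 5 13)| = |(0 3 7 6)(5 13)| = 4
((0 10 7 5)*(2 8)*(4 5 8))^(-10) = (0 2 10 4 7 5 8)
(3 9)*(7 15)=[0, 1, 2, 9, 4, 5, 6, 15, 8, 3, 10, 11, 12, 13, 14, 7]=(3 9)(7 15)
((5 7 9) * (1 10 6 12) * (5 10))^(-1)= ((1 5 7 9 10 6 12))^(-1)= (1 12 6 10 9 7 5)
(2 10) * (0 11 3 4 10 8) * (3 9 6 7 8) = [11, 1, 3, 4, 10, 5, 7, 8, 0, 6, 2, 9] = (0 11 9 6 7 8)(2 3 4 10)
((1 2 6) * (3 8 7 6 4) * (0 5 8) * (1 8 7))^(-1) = (0 3 4 2 1 8 6 7 5)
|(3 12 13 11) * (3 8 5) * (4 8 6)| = |(3 12 13 11 6 4 8 5)| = 8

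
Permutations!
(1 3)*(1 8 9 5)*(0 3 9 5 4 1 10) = [3, 9, 2, 8, 1, 10, 6, 7, 5, 4, 0] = (0 3 8 5 10)(1 9 4)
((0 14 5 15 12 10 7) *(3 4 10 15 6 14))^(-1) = (0 7 10 4 3)(5 14 6)(12 15) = ((0 3 4 10 7)(5 6 14)(12 15))^(-1)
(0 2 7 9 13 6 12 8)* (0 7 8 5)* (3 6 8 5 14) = [2, 1, 5, 6, 4, 0, 12, 9, 7, 13, 10, 11, 14, 8, 3] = (0 2 5)(3 6 12 14)(7 9 13 8)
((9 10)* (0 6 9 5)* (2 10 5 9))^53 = (0 5 9 10 2 6)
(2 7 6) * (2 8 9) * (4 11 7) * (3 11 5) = (2 4 5 3 11 7 6 8 9) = [0, 1, 4, 11, 5, 3, 8, 6, 9, 2, 10, 7]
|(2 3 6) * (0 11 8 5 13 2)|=8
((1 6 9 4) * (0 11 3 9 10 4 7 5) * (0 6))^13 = (0 9 6 1 3 5 4 11 7 10)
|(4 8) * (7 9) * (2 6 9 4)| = 6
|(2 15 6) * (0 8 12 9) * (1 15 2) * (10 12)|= 15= |(0 8 10 12 9)(1 15 6)|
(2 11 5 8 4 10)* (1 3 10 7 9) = (1 3 10 2 11 5 8 4 7 9) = [0, 3, 11, 10, 7, 8, 6, 9, 4, 1, 2, 5]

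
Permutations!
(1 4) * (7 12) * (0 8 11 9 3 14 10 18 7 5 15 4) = (0 8 11 9 3 14 10 18 7 12 5 15 4 1) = [8, 0, 2, 14, 1, 15, 6, 12, 11, 3, 18, 9, 5, 13, 10, 4, 16, 17, 7]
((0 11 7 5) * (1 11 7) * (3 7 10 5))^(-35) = ((0 10 5)(1 11)(3 7))^(-35) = (0 10 5)(1 11)(3 7)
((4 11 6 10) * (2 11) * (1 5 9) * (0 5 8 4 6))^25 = ((0 5 9 1 8 4 2 11)(6 10))^25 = (0 5 9 1 8 4 2 11)(6 10)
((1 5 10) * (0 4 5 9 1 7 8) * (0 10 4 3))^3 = ((0 3)(1 9)(4 5)(7 8 10))^3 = (10)(0 3)(1 9)(4 5)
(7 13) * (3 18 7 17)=(3 18 7 13 17)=[0, 1, 2, 18, 4, 5, 6, 13, 8, 9, 10, 11, 12, 17, 14, 15, 16, 3, 7]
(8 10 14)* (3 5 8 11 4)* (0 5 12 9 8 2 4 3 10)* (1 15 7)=(0 5 2 4 10 14 11 3 12 9 8)(1 15 7)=[5, 15, 4, 12, 10, 2, 6, 1, 0, 8, 14, 3, 9, 13, 11, 7]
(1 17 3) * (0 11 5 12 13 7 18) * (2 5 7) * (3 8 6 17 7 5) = [11, 7, 3, 1, 4, 12, 17, 18, 6, 9, 10, 5, 13, 2, 14, 15, 16, 8, 0] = (0 11 5 12 13 2 3 1 7 18)(6 17 8)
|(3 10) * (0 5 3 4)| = |(0 5 3 10 4)| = 5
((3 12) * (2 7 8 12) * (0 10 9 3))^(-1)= ((0 10 9 3 2 7 8 12))^(-1)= (0 12 8 7 2 3 9 10)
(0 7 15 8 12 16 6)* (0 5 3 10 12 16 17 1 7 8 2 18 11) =(0 8 16 6 5 3 10 12 17 1 7 15 2 18 11) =[8, 7, 18, 10, 4, 3, 5, 15, 16, 9, 12, 0, 17, 13, 14, 2, 6, 1, 11]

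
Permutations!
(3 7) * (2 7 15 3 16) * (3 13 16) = (2 7 3 15 13 16) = [0, 1, 7, 15, 4, 5, 6, 3, 8, 9, 10, 11, 12, 16, 14, 13, 2]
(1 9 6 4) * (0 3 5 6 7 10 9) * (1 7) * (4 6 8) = (0 3 5 8 4 7 10 9 1) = [3, 0, 2, 5, 7, 8, 6, 10, 4, 1, 9]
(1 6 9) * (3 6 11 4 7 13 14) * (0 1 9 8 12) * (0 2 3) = (0 1 11 4 7 13 14)(2 3 6 8 12) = [1, 11, 3, 6, 7, 5, 8, 13, 12, 9, 10, 4, 2, 14, 0]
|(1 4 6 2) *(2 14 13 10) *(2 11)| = 8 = |(1 4 6 14 13 10 11 2)|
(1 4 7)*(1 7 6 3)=(7)(1 4 6 3)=[0, 4, 2, 1, 6, 5, 3, 7]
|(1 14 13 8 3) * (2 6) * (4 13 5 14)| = 10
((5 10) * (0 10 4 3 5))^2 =((0 10)(3 5 4))^2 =(10)(3 4 5)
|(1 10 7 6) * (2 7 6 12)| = 3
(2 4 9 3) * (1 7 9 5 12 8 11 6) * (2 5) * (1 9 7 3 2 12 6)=(1 3 5 6 9 2 4 12 8 11)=[0, 3, 4, 5, 12, 6, 9, 7, 11, 2, 10, 1, 8]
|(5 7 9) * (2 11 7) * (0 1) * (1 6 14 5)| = 9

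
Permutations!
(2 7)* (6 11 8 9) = (2 7)(6 11 8 9) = [0, 1, 7, 3, 4, 5, 11, 2, 9, 6, 10, 8]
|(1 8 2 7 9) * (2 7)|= 4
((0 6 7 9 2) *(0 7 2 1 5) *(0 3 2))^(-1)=(0 6)(1 9 7 2 3 5)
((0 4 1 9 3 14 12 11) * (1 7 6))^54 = ((0 4 7 6 1 9 3 14 12 11))^54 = (0 1 12 7 3)(4 9 11 6 14)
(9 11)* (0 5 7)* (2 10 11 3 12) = (0 5 7)(2 10 11 9 3 12) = [5, 1, 10, 12, 4, 7, 6, 0, 8, 3, 11, 9, 2]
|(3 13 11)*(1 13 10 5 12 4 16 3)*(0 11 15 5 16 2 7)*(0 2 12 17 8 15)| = 12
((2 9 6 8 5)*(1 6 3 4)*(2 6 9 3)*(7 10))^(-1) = (1 4 3 2 9)(5 8 6)(7 10)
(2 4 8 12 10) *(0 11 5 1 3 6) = [11, 3, 4, 6, 8, 1, 0, 7, 12, 9, 2, 5, 10] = (0 11 5 1 3 6)(2 4 8 12 10)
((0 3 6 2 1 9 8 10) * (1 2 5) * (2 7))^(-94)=((0 3 6 5 1 9 8 10)(2 7))^(-94)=(0 6 1 8)(3 5 9 10)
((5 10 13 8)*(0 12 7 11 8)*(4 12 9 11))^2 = (0 11 5 13 9 8 10)(4 7 12)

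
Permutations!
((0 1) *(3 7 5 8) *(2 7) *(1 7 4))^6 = ((0 7 5 8 3 2 4 1))^6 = (0 4 3 5)(1 2 8 7)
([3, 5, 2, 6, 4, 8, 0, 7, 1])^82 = (0 3 6)(1 5 8)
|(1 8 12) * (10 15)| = |(1 8 12)(10 15)| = 6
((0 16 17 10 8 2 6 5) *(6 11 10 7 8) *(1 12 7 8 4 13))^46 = (0 16 17 8 2 11 10 6 5)(1 12 7 4 13)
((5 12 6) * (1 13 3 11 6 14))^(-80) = (14)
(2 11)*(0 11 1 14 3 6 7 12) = [11, 14, 1, 6, 4, 5, 7, 12, 8, 9, 10, 2, 0, 13, 3] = (0 11 2 1 14 3 6 7 12)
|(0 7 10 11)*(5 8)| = 4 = |(0 7 10 11)(5 8)|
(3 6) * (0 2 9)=(0 2 9)(3 6)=[2, 1, 9, 6, 4, 5, 3, 7, 8, 0]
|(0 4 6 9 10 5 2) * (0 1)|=|(0 4 6 9 10 5 2 1)|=8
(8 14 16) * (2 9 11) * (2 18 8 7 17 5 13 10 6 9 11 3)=[0, 1, 11, 2, 4, 13, 9, 17, 14, 3, 6, 18, 12, 10, 16, 15, 7, 5, 8]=(2 11 18 8 14 16 7 17 5 13 10 6 9 3)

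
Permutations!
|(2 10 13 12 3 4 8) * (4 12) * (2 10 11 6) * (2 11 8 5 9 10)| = |(2 8)(3 12)(4 5 9 10 13)(6 11)| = 10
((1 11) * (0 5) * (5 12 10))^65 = (0 12 10 5)(1 11)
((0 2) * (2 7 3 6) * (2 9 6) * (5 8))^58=((0 7 3 2)(5 8)(6 9))^58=(9)(0 3)(2 7)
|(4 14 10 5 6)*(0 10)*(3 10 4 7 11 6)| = 3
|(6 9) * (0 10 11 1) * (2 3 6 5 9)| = 12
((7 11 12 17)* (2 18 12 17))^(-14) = (2 18 12)(7 11 17) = ((2 18 12)(7 11 17))^(-14)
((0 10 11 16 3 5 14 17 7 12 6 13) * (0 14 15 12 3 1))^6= (0 10 11 16 1)(3 14 12)(5 17 6)(7 13 15)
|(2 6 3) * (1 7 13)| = 3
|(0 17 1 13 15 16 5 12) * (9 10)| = 8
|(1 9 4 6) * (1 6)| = 3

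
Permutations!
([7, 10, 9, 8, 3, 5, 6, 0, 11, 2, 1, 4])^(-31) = [7, 10, 9, 8, 3, 5, 6, 0, 11, 2, 1, 4]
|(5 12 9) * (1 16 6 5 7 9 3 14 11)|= |(1 16 6 5 12 3 14 11)(7 9)|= 8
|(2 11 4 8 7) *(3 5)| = |(2 11 4 8 7)(3 5)| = 10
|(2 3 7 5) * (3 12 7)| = 4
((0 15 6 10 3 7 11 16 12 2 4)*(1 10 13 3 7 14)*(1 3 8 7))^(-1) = (0 4 2 12 16 11 7 8 13 6 15)(1 10)(3 14)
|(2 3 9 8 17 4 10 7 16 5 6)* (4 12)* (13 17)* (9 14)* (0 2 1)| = |(0 2 3 14 9 8 13 17 12 4 10 7 16 5 6 1)| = 16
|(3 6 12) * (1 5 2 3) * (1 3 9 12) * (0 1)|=8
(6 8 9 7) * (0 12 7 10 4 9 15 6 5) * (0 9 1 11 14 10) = (0 12 7 5 9)(1 11 14 10 4)(6 8 15) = [12, 11, 2, 3, 1, 9, 8, 5, 15, 0, 4, 14, 7, 13, 10, 6]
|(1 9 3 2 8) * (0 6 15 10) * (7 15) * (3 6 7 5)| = |(0 7 15 10)(1 9 6 5 3 2 8)| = 28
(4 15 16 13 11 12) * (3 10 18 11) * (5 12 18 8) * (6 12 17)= (3 10 8 5 17 6 12 4 15 16 13)(11 18)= [0, 1, 2, 10, 15, 17, 12, 7, 5, 9, 8, 18, 4, 3, 14, 16, 13, 6, 11]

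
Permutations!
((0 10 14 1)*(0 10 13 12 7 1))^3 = (0 7 14 12 10 13 1)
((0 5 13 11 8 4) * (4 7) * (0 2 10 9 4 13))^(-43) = ((0 5)(2 10 9 4)(7 13 11 8))^(-43) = (0 5)(2 10 9 4)(7 13 11 8)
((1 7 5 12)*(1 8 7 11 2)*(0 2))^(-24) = (12) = ((0 2 1 11)(5 12 8 7))^(-24)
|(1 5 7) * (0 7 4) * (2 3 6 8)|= 20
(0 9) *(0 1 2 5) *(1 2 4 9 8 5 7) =(0 8 5)(1 4 9 2 7) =[8, 4, 7, 3, 9, 0, 6, 1, 5, 2]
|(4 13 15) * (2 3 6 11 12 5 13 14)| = 10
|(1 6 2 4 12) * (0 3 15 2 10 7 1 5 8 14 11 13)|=|(0 3 15 2 4 12 5 8 14 11 13)(1 6 10 7)|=44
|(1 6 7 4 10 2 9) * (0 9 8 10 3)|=21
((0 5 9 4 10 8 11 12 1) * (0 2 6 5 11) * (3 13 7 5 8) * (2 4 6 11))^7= (0 3)(1 9)(2 13)(4 6)(5 12)(7 11)(8 10)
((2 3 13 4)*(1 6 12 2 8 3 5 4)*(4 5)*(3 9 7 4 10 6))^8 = ((1 3 13)(2 10 6 12)(4 8 9 7))^8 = (1 13 3)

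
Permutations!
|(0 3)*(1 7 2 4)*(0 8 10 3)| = 12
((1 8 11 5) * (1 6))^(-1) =(1 6 5 11 8)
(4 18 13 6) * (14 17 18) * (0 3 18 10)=(0 3 18 13 6 4 14 17 10)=[3, 1, 2, 18, 14, 5, 4, 7, 8, 9, 0, 11, 12, 6, 17, 15, 16, 10, 13]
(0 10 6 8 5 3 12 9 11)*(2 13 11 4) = (0 10 6 8 5 3 12 9 4 2 13 11) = [10, 1, 13, 12, 2, 3, 8, 7, 5, 4, 6, 0, 9, 11]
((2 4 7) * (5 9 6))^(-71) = ((2 4 7)(5 9 6))^(-71) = (2 4 7)(5 9 6)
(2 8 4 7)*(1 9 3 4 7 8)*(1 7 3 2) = (1 9 2 7)(3 4 8) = [0, 9, 7, 4, 8, 5, 6, 1, 3, 2]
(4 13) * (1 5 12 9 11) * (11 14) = [0, 5, 2, 3, 13, 12, 6, 7, 8, 14, 10, 1, 9, 4, 11] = (1 5 12 9 14 11)(4 13)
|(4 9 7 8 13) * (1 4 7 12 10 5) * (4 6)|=21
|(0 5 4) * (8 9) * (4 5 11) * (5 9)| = 3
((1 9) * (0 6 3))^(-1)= (0 3 6)(1 9)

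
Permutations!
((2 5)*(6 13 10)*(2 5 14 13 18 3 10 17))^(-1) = (2 17 13 14)(3 18 6 10)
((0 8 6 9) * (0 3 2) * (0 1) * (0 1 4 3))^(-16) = ((0 8 6 9)(2 4 3))^(-16) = (9)(2 3 4)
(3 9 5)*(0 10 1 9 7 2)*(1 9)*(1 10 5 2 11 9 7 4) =(0 5 3 4 1 10 7 11 9 2) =[5, 10, 0, 4, 1, 3, 6, 11, 8, 2, 7, 9]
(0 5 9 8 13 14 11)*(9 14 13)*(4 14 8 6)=[5, 1, 2, 3, 14, 8, 4, 7, 9, 6, 10, 0, 12, 13, 11]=(0 5 8 9 6 4 14 11)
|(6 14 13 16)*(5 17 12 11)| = 4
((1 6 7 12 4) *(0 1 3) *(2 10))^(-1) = ((0 1 6 7 12 4 3)(2 10))^(-1) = (0 3 4 12 7 6 1)(2 10)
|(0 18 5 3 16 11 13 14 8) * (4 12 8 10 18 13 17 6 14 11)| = |(0 13 11 17 6 14 10 18 5 3 16 4 12 8)| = 14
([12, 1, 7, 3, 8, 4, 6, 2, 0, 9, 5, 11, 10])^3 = (0 5)(2 7)(4 12)(8 10)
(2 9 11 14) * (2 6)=(2 9 11 14 6)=[0, 1, 9, 3, 4, 5, 2, 7, 8, 11, 10, 14, 12, 13, 6]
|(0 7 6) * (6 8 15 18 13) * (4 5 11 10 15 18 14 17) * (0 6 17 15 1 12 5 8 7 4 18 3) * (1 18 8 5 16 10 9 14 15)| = |(0 4 5 11 9 14 1 12 16 10 18 13 17 8 3)| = 15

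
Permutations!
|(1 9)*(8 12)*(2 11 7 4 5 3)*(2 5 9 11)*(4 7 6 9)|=4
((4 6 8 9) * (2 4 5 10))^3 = ((2 4 6 8 9 5 10))^3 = (2 8 10 6 5 4 9)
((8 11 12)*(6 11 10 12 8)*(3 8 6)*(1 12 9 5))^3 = (1 8 5 3 9 12 10)(6 11)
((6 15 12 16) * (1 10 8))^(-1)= ((1 10 8)(6 15 12 16))^(-1)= (1 8 10)(6 16 12 15)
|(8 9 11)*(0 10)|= 6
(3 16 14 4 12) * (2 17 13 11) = [0, 1, 17, 16, 12, 5, 6, 7, 8, 9, 10, 2, 3, 11, 4, 15, 14, 13] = (2 17 13 11)(3 16 14 4 12)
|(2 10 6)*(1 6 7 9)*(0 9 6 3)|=|(0 9 1 3)(2 10 7 6)|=4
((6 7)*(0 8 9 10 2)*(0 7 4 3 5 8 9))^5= ((0 9 10 2 7 6 4 3 5 8))^5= (0 6)(2 5)(3 10)(4 9)(7 8)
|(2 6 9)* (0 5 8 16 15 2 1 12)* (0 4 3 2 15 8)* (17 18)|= 14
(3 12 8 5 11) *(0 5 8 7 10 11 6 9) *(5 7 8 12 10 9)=(0 7 9)(3 10 11)(5 6)(8 12)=[7, 1, 2, 10, 4, 6, 5, 9, 12, 0, 11, 3, 8]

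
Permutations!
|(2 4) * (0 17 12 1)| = |(0 17 12 1)(2 4)| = 4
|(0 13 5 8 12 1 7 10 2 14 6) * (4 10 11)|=13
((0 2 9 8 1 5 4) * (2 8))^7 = ((0 8 1 5 4)(2 9))^7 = (0 1 4 8 5)(2 9)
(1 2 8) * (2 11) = (1 11 2 8) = [0, 11, 8, 3, 4, 5, 6, 7, 1, 9, 10, 2]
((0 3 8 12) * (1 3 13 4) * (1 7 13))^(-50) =(4 7 13)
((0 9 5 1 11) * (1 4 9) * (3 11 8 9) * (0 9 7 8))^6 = ((0 1)(3 11 9 5 4)(7 8))^6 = (3 11 9 5 4)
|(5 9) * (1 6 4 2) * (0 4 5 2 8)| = 15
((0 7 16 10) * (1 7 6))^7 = ((0 6 1 7 16 10))^7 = (0 6 1 7 16 10)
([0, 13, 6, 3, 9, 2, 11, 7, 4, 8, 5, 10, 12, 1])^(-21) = (1 13)(2 5 10 11 6)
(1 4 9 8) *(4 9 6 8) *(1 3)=(1 9 4 6 8 3)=[0, 9, 2, 1, 6, 5, 8, 7, 3, 4]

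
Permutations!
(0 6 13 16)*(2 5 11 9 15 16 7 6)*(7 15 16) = (0 2 5 11 9 16)(6 13 15 7) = [2, 1, 5, 3, 4, 11, 13, 6, 8, 16, 10, 9, 12, 15, 14, 7, 0]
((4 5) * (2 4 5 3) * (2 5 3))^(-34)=((2 4)(3 5))^(-34)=(5)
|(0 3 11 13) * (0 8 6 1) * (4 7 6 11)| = 6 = |(0 3 4 7 6 1)(8 11 13)|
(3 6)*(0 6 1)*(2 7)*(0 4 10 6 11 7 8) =(0 11 7 2 8)(1 4 10 6 3) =[11, 4, 8, 1, 10, 5, 3, 2, 0, 9, 6, 7]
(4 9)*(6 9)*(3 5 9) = [0, 1, 2, 5, 6, 9, 3, 7, 8, 4] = (3 5 9 4 6)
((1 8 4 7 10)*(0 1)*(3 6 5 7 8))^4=(0 5 1 7 3 10 6)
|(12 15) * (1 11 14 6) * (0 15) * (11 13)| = |(0 15 12)(1 13 11 14 6)| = 15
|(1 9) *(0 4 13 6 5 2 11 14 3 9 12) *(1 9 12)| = 10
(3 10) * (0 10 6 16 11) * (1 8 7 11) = (0 10 3 6 16 1 8 7 11) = [10, 8, 2, 6, 4, 5, 16, 11, 7, 9, 3, 0, 12, 13, 14, 15, 1]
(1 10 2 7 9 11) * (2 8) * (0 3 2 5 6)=(0 3 2 7 9 11 1 10 8 5 6)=[3, 10, 7, 2, 4, 6, 0, 9, 5, 11, 8, 1]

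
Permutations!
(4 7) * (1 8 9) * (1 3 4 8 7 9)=(1 7 8)(3 4 9)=[0, 7, 2, 4, 9, 5, 6, 8, 1, 3]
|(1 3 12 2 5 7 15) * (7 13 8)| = |(1 3 12 2 5 13 8 7 15)| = 9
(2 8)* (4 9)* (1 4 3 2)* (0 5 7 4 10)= [5, 10, 8, 2, 9, 7, 6, 4, 1, 3, 0]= (0 5 7 4 9 3 2 8 1 10)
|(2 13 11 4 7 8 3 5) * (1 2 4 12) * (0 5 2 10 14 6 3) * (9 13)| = 10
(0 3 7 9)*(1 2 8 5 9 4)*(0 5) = (0 3 7 4 1 2 8)(5 9) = [3, 2, 8, 7, 1, 9, 6, 4, 0, 5]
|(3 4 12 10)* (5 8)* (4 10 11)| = 6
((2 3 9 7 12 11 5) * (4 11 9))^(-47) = (2 11 3 5 4)(7 12 9)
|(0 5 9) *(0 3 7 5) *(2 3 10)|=|(2 3 7 5 9 10)|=6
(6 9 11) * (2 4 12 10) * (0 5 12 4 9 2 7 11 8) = (0 5 12 10 7 11 6 2 9 8) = [5, 1, 9, 3, 4, 12, 2, 11, 0, 8, 7, 6, 10]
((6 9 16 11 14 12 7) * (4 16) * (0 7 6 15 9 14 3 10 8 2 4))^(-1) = ((0 7 15 9)(2 4 16 11 3 10 8)(6 14 12))^(-1) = (0 9 15 7)(2 8 10 3 11 16 4)(6 12 14)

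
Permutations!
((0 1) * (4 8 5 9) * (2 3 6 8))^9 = (0 1)(2 6 5 4 3 8 9)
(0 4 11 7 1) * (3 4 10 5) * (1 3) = [10, 0, 2, 4, 11, 1, 6, 3, 8, 9, 5, 7] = (0 10 5 1)(3 4 11 7)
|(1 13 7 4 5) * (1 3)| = |(1 13 7 4 5 3)| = 6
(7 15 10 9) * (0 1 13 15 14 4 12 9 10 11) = [1, 13, 2, 3, 12, 5, 6, 14, 8, 7, 10, 0, 9, 15, 4, 11] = (0 1 13 15 11)(4 12 9 7 14)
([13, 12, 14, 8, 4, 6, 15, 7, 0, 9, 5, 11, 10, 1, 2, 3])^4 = (0 10 3 1 6)(5 8 12 15 13)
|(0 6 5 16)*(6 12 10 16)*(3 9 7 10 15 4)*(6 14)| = |(0 12 15 4 3 9 7 10 16)(5 14 6)| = 9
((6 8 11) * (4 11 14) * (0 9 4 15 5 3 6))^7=(0 11 4 9)(3 6 8 14 15 5)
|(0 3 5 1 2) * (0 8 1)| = 3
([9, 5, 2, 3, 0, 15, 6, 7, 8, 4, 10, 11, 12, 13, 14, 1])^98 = (0 4 9)(1 15 5)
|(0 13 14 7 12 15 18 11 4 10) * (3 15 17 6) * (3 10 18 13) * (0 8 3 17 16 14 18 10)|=24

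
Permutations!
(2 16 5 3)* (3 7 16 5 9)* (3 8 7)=(2 5 3)(7 16 9 8)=[0, 1, 5, 2, 4, 3, 6, 16, 7, 8, 10, 11, 12, 13, 14, 15, 9]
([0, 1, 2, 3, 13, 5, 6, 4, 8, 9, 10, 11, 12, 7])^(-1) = [0, 1, 2, 3, 7, 5, 6, 13, 8, 9, 10, 11, 12, 4]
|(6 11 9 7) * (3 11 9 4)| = |(3 11 4)(6 9 7)| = 3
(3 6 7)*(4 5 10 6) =(3 4 5 10 6 7) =[0, 1, 2, 4, 5, 10, 7, 3, 8, 9, 6]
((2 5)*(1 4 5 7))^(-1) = ((1 4 5 2 7))^(-1) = (1 7 2 5 4)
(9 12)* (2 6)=(2 6)(9 12)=[0, 1, 6, 3, 4, 5, 2, 7, 8, 12, 10, 11, 9]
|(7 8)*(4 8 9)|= 4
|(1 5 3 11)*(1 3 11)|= 4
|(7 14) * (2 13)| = 2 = |(2 13)(7 14)|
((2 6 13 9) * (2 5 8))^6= ((2 6 13 9 5 8))^6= (13)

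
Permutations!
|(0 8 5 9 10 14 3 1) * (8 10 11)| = 20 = |(0 10 14 3 1)(5 9 11 8)|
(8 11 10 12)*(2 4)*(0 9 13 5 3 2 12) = (0 9 13 5 3 2 4 12 8 11 10) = [9, 1, 4, 2, 12, 3, 6, 7, 11, 13, 0, 10, 8, 5]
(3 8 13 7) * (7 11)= (3 8 13 11 7)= [0, 1, 2, 8, 4, 5, 6, 3, 13, 9, 10, 7, 12, 11]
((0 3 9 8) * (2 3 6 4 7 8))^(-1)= ((0 6 4 7 8)(2 3 9))^(-1)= (0 8 7 4 6)(2 9 3)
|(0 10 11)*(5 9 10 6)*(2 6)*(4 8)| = |(0 2 6 5 9 10 11)(4 8)| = 14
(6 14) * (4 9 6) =(4 9 6 14) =[0, 1, 2, 3, 9, 5, 14, 7, 8, 6, 10, 11, 12, 13, 4]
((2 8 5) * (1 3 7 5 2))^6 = ((1 3 7 5)(2 8))^6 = (8)(1 7)(3 5)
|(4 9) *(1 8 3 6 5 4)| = |(1 8 3 6 5 4 9)| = 7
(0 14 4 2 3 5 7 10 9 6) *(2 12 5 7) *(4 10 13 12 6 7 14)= [4, 1, 3, 14, 6, 2, 0, 13, 8, 7, 9, 11, 5, 12, 10]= (0 4 6)(2 3 14 10 9 7 13 12 5)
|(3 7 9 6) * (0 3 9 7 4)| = 6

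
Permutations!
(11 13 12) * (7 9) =(7 9)(11 13 12) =[0, 1, 2, 3, 4, 5, 6, 9, 8, 7, 10, 13, 11, 12]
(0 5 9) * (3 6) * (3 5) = (0 3 6 5 9) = [3, 1, 2, 6, 4, 9, 5, 7, 8, 0]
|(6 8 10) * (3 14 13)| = |(3 14 13)(6 8 10)| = 3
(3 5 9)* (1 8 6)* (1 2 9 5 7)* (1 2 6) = (1 8)(2 9 3 7) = [0, 8, 9, 7, 4, 5, 6, 2, 1, 3]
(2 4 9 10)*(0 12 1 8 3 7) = (0 12 1 8 3 7)(2 4 9 10) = [12, 8, 4, 7, 9, 5, 6, 0, 3, 10, 2, 11, 1]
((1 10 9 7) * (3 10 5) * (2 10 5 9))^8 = ((1 9 7)(2 10)(3 5))^8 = (10)(1 7 9)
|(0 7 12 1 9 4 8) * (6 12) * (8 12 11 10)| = 12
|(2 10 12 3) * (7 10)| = |(2 7 10 12 3)| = 5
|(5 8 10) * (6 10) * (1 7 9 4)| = 4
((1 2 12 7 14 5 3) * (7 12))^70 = (1 5 7)(2 3 14)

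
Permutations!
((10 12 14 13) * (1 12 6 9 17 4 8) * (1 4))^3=(1 13 9 12 10 17 14 6)(4 8)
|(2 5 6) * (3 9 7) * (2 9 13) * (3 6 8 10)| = |(2 5 8 10 3 13)(6 9 7)| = 6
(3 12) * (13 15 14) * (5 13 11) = [0, 1, 2, 12, 4, 13, 6, 7, 8, 9, 10, 5, 3, 15, 11, 14] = (3 12)(5 13 15 14 11)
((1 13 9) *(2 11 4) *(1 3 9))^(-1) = ((1 13)(2 11 4)(3 9))^(-1) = (1 13)(2 4 11)(3 9)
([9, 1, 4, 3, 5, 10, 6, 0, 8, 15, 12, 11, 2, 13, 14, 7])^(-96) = (15)(2 12 10 5 4)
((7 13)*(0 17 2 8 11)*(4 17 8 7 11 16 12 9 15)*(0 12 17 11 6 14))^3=(0 17 13)(2 6 8)(4 9 11 15 12)(7 14 16)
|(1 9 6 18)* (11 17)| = 4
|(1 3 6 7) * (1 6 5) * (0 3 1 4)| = 4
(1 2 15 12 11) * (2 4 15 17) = (1 4 15 12 11)(2 17) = [0, 4, 17, 3, 15, 5, 6, 7, 8, 9, 10, 1, 11, 13, 14, 12, 16, 2]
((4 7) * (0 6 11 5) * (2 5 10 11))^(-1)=(0 5 2 6)(4 7)(10 11)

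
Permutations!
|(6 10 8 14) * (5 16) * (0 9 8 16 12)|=9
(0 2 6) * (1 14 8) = (0 2 6)(1 14 8) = [2, 14, 6, 3, 4, 5, 0, 7, 1, 9, 10, 11, 12, 13, 8]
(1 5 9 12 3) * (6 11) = (1 5 9 12 3)(6 11) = [0, 5, 2, 1, 4, 9, 11, 7, 8, 12, 10, 6, 3]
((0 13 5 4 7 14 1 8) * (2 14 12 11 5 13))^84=((0 2 14 1 8)(4 7 12 11 5))^84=(0 8 1 14 2)(4 5 11 12 7)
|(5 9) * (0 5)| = 3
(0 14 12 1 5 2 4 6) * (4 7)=(0 14 12 1 5 2 7 4 6)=[14, 5, 7, 3, 6, 2, 0, 4, 8, 9, 10, 11, 1, 13, 12]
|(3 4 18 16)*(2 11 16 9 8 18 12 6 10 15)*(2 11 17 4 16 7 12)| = |(2 17 4)(3 16)(6 10 15 11 7 12)(8 18 9)| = 6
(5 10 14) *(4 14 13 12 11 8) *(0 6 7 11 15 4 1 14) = (0 6 7 11 8 1 14 5 10 13 12 15 4) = [6, 14, 2, 3, 0, 10, 7, 11, 1, 9, 13, 8, 15, 12, 5, 4]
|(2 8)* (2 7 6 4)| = 5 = |(2 8 7 6 4)|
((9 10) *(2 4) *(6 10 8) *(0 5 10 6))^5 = (10)(2 4)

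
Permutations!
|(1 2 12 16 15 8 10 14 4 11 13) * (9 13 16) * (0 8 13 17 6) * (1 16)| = |(0 8 10 14 4 11 1 2 12 9 17 6)(13 16 15)| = 12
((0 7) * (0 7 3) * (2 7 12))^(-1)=((0 3)(2 7 12))^(-1)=(0 3)(2 12 7)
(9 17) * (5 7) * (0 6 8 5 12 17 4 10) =(0 6 8 5 7 12 17 9 4 10) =[6, 1, 2, 3, 10, 7, 8, 12, 5, 4, 0, 11, 17, 13, 14, 15, 16, 9]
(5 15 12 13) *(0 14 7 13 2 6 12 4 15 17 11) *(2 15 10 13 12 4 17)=[14, 1, 6, 3, 10, 2, 4, 12, 8, 9, 13, 0, 15, 5, 7, 17, 16, 11]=(0 14 7 12 15 17 11)(2 6 4 10 13 5)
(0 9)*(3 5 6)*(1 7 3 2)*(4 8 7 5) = (0 9)(1 5 6 2)(3 4 8 7) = [9, 5, 1, 4, 8, 6, 2, 3, 7, 0]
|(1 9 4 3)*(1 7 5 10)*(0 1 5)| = 6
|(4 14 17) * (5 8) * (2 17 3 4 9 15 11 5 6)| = 24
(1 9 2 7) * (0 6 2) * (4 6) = (0 4 6 2 7 1 9) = [4, 9, 7, 3, 6, 5, 2, 1, 8, 0]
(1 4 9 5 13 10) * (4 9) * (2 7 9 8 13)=(1 8 13 10)(2 7 9 5)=[0, 8, 7, 3, 4, 2, 6, 9, 13, 5, 1, 11, 12, 10]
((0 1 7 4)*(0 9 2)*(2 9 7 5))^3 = ((9)(0 1 5 2)(4 7))^3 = (9)(0 2 5 1)(4 7)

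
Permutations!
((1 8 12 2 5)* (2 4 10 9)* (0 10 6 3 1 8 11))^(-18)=((0 10 9 2 5 8 12 4 6 3 1 11))^(-18)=(0 12)(1 5)(2 3)(4 10)(6 9)(8 11)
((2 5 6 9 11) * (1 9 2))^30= ((1 9 11)(2 5 6))^30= (11)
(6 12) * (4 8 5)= [0, 1, 2, 3, 8, 4, 12, 7, 5, 9, 10, 11, 6]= (4 8 5)(6 12)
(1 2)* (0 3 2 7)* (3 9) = (0 9 3 2 1 7) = [9, 7, 1, 2, 4, 5, 6, 0, 8, 3]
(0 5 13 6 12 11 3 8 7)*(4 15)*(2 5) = (0 2 5 13 6 12 11 3 8 7)(4 15) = [2, 1, 5, 8, 15, 13, 12, 0, 7, 9, 10, 3, 11, 6, 14, 4]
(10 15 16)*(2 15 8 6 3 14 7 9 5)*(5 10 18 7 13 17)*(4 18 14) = (2 15 16 14 13 17 5)(3 4 18 7 9 10 8 6) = [0, 1, 15, 4, 18, 2, 3, 9, 6, 10, 8, 11, 12, 17, 13, 16, 14, 5, 7]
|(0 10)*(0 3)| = |(0 10 3)| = 3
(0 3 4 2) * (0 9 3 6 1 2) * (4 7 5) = (0 6 1 2 9 3 7 5 4) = [6, 2, 9, 7, 0, 4, 1, 5, 8, 3]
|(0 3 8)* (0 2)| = 4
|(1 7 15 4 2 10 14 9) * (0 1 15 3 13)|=|(0 1 7 3 13)(2 10 14 9 15 4)|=30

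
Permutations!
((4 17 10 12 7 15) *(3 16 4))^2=((3 16 4 17 10 12 7 15))^2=(3 4 10 7)(12 15 16 17)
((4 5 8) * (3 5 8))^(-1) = ((3 5)(4 8))^(-1) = (3 5)(4 8)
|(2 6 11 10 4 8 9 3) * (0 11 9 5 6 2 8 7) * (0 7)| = 20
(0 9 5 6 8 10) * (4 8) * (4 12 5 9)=(0 4 8 10)(5 6 12)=[4, 1, 2, 3, 8, 6, 12, 7, 10, 9, 0, 11, 5]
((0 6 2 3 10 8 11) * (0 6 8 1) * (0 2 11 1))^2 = (11)(0 1 3)(2 10 8)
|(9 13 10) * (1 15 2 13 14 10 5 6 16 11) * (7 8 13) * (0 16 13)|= 24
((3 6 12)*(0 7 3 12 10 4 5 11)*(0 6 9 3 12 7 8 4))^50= ((0 8 4 5 11 6 10)(3 9)(7 12))^50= (12)(0 8 4 5 11 6 10)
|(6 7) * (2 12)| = 2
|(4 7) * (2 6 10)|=6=|(2 6 10)(4 7)|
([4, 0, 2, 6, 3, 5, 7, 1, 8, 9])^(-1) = (9)(0 1 7 6 3 4)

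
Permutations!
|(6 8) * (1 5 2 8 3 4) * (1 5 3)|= |(1 3 4 5 2 8 6)|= 7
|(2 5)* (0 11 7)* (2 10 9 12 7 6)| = 9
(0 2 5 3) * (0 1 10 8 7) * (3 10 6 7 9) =(0 2 5 10 8 9 3 1 6 7) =[2, 6, 5, 1, 4, 10, 7, 0, 9, 3, 8]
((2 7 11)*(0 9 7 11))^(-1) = (0 7 9)(2 11)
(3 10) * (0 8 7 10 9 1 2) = (0 8 7 10 3 9 1 2) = [8, 2, 0, 9, 4, 5, 6, 10, 7, 1, 3]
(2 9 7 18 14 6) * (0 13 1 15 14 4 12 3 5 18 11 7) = (0 13 1 15 14 6 2 9)(3 5 18 4 12)(7 11) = [13, 15, 9, 5, 12, 18, 2, 11, 8, 0, 10, 7, 3, 1, 6, 14, 16, 17, 4]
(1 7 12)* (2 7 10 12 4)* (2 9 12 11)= [0, 10, 7, 3, 9, 5, 6, 4, 8, 12, 11, 2, 1]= (1 10 11 2 7 4 9 12)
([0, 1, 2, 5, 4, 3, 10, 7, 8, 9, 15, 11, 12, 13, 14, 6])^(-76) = (6 15 10)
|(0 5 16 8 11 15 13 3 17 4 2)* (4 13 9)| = 9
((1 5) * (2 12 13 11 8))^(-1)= ((1 5)(2 12 13 11 8))^(-1)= (1 5)(2 8 11 13 12)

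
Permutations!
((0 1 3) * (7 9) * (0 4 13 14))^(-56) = (0 13 3)(1 14 4)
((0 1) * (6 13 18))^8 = (6 18 13) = ((0 1)(6 13 18))^8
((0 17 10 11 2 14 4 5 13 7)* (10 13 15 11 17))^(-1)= ((0 10 17 13 7)(2 14 4 5 15 11))^(-1)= (0 7 13 17 10)(2 11 15 5 4 14)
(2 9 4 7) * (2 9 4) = (2 4 7 9) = [0, 1, 4, 3, 7, 5, 6, 9, 8, 2]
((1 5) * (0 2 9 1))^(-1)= (0 5 1 9 2)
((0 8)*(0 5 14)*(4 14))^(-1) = ((0 8 5 4 14))^(-1) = (0 14 4 5 8)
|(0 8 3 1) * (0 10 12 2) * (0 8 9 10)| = |(0 9 10 12 2 8 3 1)| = 8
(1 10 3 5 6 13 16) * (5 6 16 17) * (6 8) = [0, 10, 2, 8, 4, 16, 13, 7, 6, 9, 3, 11, 12, 17, 14, 15, 1, 5] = (1 10 3 8 6 13 17 5 16)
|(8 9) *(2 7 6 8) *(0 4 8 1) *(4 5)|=9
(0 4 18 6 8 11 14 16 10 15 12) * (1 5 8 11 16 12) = (0 4 18 6 11 14 12)(1 5 8 16 10 15) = [4, 5, 2, 3, 18, 8, 11, 7, 16, 9, 15, 14, 0, 13, 12, 1, 10, 17, 6]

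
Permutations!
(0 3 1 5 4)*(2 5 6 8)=(0 3 1 6 8 2 5 4)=[3, 6, 5, 1, 0, 4, 8, 7, 2]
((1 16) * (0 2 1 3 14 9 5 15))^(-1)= (0 15 5 9 14 3 16 1 2)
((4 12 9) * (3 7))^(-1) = (3 7)(4 9 12)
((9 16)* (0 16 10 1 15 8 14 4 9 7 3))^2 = (0 7)(1 8 4 10 15 14 9)(3 16)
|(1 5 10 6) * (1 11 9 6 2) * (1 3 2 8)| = 12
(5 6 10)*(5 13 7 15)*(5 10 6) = (7 15 10 13) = [0, 1, 2, 3, 4, 5, 6, 15, 8, 9, 13, 11, 12, 7, 14, 10]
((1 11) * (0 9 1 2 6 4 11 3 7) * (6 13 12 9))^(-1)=(0 7 3 1 9 12 13 2 11 4 6)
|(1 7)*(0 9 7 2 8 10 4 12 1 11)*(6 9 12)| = 11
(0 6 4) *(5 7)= (0 6 4)(5 7)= [6, 1, 2, 3, 0, 7, 4, 5]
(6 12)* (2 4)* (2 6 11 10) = (2 4 6 12 11 10) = [0, 1, 4, 3, 6, 5, 12, 7, 8, 9, 2, 10, 11]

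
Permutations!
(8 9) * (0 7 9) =[7, 1, 2, 3, 4, 5, 6, 9, 0, 8] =(0 7 9 8)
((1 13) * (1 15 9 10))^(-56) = ((1 13 15 9 10))^(-56) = (1 10 9 15 13)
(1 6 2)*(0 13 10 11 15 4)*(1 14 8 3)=(0 13 10 11 15 4)(1 6 2 14 8 3)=[13, 6, 14, 1, 0, 5, 2, 7, 3, 9, 11, 15, 12, 10, 8, 4]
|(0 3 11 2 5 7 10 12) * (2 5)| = 7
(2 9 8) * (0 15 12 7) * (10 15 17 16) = [17, 1, 9, 3, 4, 5, 6, 0, 2, 8, 15, 11, 7, 13, 14, 12, 10, 16] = (0 17 16 10 15 12 7)(2 9 8)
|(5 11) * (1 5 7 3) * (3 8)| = |(1 5 11 7 8 3)| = 6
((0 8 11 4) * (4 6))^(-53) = (0 11 4 8 6)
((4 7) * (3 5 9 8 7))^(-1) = (3 4 7 8 9 5)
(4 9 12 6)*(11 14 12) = [0, 1, 2, 3, 9, 5, 4, 7, 8, 11, 10, 14, 6, 13, 12] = (4 9 11 14 12 6)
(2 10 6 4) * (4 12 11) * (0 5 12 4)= (0 5 12 11)(2 10 6 4)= [5, 1, 10, 3, 2, 12, 4, 7, 8, 9, 6, 0, 11]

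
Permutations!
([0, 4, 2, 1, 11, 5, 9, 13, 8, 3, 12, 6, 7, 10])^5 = (1 3 9 6 11 4)(7 13 10 12)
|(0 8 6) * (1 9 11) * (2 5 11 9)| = |(0 8 6)(1 2 5 11)| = 12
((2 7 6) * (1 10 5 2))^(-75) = (1 2)(5 6)(7 10) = ((1 10 5 2 7 6))^(-75)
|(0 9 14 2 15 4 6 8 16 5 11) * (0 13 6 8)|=|(0 9 14 2 15 4 8 16 5 11 13 6)|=12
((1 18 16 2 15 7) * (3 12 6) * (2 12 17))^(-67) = ((1 18 16 12 6 3 17 2 15 7))^(-67) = (1 12 17 7 16 3 15 18 6 2)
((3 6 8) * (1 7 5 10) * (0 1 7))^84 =(10)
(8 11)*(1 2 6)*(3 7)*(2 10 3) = (1 10 3 7 2 6)(8 11) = [0, 10, 6, 7, 4, 5, 1, 2, 11, 9, 3, 8]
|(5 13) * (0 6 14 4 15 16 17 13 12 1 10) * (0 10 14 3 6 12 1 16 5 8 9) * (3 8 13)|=|(0 12 16 17 3 6 8 9)(1 14 4 15 5)|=40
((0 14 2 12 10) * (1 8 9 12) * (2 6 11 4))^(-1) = ((0 14 6 11 4 2 1 8 9 12 10))^(-1) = (0 10 12 9 8 1 2 4 11 6 14)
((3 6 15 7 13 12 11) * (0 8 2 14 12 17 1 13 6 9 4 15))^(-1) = ((0 8 2 14 12 11 3 9 4 15 7 6)(1 13 17))^(-1) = (0 6 7 15 4 9 3 11 12 14 2 8)(1 17 13)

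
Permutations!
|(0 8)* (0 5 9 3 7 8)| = |(3 7 8 5 9)| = 5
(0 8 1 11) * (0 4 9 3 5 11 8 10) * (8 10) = (0 8 1 10)(3 5 11 4 9) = [8, 10, 2, 5, 9, 11, 6, 7, 1, 3, 0, 4]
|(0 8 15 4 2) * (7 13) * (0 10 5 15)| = |(0 8)(2 10 5 15 4)(7 13)| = 10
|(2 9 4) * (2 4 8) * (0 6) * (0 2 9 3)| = |(0 6 2 3)(8 9)| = 4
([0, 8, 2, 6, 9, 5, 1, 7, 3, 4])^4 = (9)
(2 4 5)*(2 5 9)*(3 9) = (2 4 3 9) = [0, 1, 4, 9, 3, 5, 6, 7, 8, 2]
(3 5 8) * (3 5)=[0, 1, 2, 3, 4, 8, 6, 7, 5]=(5 8)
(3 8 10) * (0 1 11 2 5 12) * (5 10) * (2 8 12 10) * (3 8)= (0 1 11 3 12)(5 10 8)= [1, 11, 2, 12, 4, 10, 6, 7, 5, 9, 8, 3, 0]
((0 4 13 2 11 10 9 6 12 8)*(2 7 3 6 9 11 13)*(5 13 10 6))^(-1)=(0 8 12 6 11 10 2 4)(3 7 13 5)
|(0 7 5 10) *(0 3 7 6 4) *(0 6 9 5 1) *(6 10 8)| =10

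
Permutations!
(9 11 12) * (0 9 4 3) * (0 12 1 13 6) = (0 9 11 1 13 6)(3 12 4) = [9, 13, 2, 12, 3, 5, 0, 7, 8, 11, 10, 1, 4, 6]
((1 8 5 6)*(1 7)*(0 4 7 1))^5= ((0 4 7)(1 8 5 6))^5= (0 7 4)(1 8 5 6)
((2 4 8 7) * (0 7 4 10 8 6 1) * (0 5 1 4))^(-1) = (0 8 10 2 7)(1 5)(4 6)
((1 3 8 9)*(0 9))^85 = ((0 9 1 3 8))^85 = (9)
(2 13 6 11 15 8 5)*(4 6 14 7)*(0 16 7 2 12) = (0 16 7 4 6 11 15 8 5 12)(2 13 14) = [16, 1, 13, 3, 6, 12, 11, 4, 5, 9, 10, 15, 0, 14, 2, 8, 7]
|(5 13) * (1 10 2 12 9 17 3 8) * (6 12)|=18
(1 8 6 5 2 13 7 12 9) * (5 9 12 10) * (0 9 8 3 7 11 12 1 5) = (0 9 5 2 13 11 12 1 3 7 10)(6 8) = [9, 3, 13, 7, 4, 2, 8, 10, 6, 5, 0, 12, 1, 11]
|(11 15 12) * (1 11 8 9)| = 6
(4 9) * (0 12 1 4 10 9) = (0 12 1 4)(9 10) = [12, 4, 2, 3, 0, 5, 6, 7, 8, 10, 9, 11, 1]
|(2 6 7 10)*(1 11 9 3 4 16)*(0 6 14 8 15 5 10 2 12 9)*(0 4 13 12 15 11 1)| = |(0 6 7 2 14 8 11 4 16)(3 13 12 9)(5 10 15)| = 36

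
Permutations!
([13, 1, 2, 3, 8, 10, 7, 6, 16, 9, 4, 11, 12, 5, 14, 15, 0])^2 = (0 5 4 16 13 10 8)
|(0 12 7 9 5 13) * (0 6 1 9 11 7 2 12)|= 10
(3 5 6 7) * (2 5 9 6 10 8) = (2 5 10 8)(3 9 6 7) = [0, 1, 5, 9, 4, 10, 7, 3, 2, 6, 8]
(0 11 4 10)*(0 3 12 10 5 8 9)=(0 11 4 5 8 9)(3 12 10)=[11, 1, 2, 12, 5, 8, 6, 7, 9, 0, 3, 4, 10]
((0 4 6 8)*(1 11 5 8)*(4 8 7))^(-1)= ((0 8)(1 11 5 7 4 6))^(-1)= (0 8)(1 6 4 7 5 11)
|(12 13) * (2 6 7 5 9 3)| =|(2 6 7 5 9 3)(12 13)| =6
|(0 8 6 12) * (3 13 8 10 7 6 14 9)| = |(0 10 7 6 12)(3 13 8 14 9)| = 5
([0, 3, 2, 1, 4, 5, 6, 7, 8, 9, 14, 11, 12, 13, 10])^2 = [0, 1, 2, 3, 4, 5, 6, 7, 8, 9, 10, 11, 12, 13, 14]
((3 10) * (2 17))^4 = ((2 17)(3 10))^4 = (17)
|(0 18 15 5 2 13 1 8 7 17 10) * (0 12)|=|(0 18 15 5 2 13 1 8 7 17 10 12)|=12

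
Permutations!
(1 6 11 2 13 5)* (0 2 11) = (0 2 13 5 1 6) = [2, 6, 13, 3, 4, 1, 0, 7, 8, 9, 10, 11, 12, 5]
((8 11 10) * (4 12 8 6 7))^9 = (4 8 10 7 12 11 6)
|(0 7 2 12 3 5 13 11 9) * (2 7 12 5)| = |(0 12 3 2 5 13 11 9)| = 8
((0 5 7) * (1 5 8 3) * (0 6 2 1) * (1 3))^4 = ((0 8 1 5 7 6 2 3))^4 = (0 7)(1 2)(3 5)(6 8)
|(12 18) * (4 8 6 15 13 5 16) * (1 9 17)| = |(1 9 17)(4 8 6 15 13 5 16)(12 18)| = 42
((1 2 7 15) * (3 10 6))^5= (1 2 7 15)(3 6 10)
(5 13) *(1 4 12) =(1 4 12)(5 13) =[0, 4, 2, 3, 12, 13, 6, 7, 8, 9, 10, 11, 1, 5]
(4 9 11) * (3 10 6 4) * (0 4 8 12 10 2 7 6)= (0 4 9 11 3 2 7 6 8 12 10)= [4, 1, 7, 2, 9, 5, 8, 6, 12, 11, 0, 3, 10]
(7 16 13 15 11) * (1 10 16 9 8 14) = (1 10 16 13 15 11 7 9 8 14) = [0, 10, 2, 3, 4, 5, 6, 9, 14, 8, 16, 7, 12, 15, 1, 11, 13]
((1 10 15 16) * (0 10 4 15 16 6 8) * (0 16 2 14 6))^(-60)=(16)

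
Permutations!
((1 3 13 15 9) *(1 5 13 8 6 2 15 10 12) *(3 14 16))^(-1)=(1 12 10 13 5 9 15 2 6 8 3 16 14)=((1 14 16 3 8 6 2 15 9 5 13 10 12))^(-1)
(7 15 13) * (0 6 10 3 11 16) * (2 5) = (0 6 10 3 11 16)(2 5)(7 15 13) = [6, 1, 5, 11, 4, 2, 10, 15, 8, 9, 3, 16, 12, 7, 14, 13, 0]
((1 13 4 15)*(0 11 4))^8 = ((0 11 4 15 1 13))^8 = (0 4 1)(11 15 13)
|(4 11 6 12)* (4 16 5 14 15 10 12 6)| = |(4 11)(5 14 15 10 12 16)| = 6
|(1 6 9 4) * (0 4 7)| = |(0 4 1 6 9 7)| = 6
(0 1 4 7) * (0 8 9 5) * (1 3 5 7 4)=[3, 1, 2, 5, 4, 0, 6, 8, 9, 7]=(0 3 5)(7 8 9)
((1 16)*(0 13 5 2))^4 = (16)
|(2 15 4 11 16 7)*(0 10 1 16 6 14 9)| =12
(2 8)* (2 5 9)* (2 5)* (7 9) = (2 8)(5 7 9) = [0, 1, 8, 3, 4, 7, 6, 9, 2, 5]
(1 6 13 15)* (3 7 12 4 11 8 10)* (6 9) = (1 9 6 13 15)(3 7 12 4 11 8 10) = [0, 9, 2, 7, 11, 5, 13, 12, 10, 6, 3, 8, 4, 15, 14, 1]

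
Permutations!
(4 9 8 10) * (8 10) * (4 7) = (4 9 10 7) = [0, 1, 2, 3, 9, 5, 6, 4, 8, 10, 7]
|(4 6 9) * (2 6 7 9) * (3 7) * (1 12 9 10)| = 14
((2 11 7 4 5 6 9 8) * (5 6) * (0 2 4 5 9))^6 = ((0 2 11 7 5 9 8 4 6))^6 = (0 8 7)(2 4 5)(6 9 11)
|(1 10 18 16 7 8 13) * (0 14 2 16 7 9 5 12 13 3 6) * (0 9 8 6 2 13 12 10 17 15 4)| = |(0 14 13 1 17 15 4)(2 16 8 3)(5 10 18 7 6 9)| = 84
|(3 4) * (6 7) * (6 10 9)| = |(3 4)(6 7 10 9)| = 4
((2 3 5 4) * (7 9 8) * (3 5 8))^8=(9)(2 4 5)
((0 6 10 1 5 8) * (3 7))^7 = (0 6 10 1 5 8)(3 7)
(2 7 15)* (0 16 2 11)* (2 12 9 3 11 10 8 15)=(0 16 12 9 3 11)(2 7)(8 15 10)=[16, 1, 7, 11, 4, 5, 6, 2, 15, 3, 8, 0, 9, 13, 14, 10, 12]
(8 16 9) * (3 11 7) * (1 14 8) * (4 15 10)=(1 14 8 16 9)(3 11 7)(4 15 10)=[0, 14, 2, 11, 15, 5, 6, 3, 16, 1, 4, 7, 12, 13, 8, 10, 9]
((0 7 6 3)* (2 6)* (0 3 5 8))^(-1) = (0 8 5 6 2 7)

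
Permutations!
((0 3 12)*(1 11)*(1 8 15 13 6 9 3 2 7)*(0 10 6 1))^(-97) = (0 7 2)(1 15 11 13 8)(3 6 12 9 10)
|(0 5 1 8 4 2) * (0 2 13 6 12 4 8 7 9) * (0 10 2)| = 28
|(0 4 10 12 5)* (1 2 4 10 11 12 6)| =9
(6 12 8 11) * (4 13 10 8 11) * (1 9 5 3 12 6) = [0, 9, 2, 12, 13, 3, 6, 7, 4, 5, 8, 1, 11, 10] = (1 9 5 3 12 11)(4 13 10 8)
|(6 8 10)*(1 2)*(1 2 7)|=6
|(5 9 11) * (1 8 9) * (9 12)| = |(1 8 12 9 11 5)| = 6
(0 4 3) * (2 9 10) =(0 4 3)(2 9 10) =[4, 1, 9, 0, 3, 5, 6, 7, 8, 10, 2]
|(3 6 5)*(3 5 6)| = |(6)| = 1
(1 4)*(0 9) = (0 9)(1 4) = [9, 4, 2, 3, 1, 5, 6, 7, 8, 0]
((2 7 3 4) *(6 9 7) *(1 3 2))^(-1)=((1 3 4)(2 6 9 7))^(-1)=(1 4 3)(2 7 9 6)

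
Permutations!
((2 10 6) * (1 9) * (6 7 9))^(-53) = ((1 6 2 10 7 9))^(-53) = (1 6 2 10 7 9)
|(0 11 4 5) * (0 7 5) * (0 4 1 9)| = 4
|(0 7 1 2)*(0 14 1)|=|(0 7)(1 2 14)|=6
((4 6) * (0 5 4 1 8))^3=(0 6)(1 5)(4 8)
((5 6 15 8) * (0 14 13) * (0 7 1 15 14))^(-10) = (1 13 6 8)(5 15 7 14)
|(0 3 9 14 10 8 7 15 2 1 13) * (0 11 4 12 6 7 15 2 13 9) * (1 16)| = 14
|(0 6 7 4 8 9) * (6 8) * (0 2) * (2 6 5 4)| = |(0 8 9 6 7 2)(4 5)| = 6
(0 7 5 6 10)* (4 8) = (0 7 5 6 10)(4 8) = [7, 1, 2, 3, 8, 6, 10, 5, 4, 9, 0]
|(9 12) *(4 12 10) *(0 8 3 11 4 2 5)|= 10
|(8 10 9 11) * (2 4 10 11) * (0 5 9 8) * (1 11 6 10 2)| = |(0 5 9 1 11)(2 4)(6 10 8)| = 30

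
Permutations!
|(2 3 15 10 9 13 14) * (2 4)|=|(2 3 15 10 9 13 14 4)|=8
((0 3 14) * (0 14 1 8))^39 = ((14)(0 3 1 8))^39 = (14)(0 8 1 3)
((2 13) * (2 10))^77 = (2 10 13)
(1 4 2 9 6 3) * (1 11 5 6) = (1 4 2 9)(3 11 5 6) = [0, 4, 9, 11, 2, 6, 3, 7, 8, 1, 10, 5]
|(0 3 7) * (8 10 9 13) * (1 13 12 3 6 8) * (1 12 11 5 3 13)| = 18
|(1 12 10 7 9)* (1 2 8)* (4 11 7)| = |(1 12 10 4 11 7 9 2 8)| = 9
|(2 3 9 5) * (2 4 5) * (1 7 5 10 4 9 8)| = 14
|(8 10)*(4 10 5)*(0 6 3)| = |(0 6 3)(4 10 8 5)| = 12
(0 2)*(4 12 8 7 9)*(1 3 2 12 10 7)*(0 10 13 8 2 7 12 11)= [11, 3, 10, 7, 13, 5, 6, 9, 1, 4, 12, 0, 2, 8]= (0 11)(1 3 7 9 4 13 8)(2 10 12)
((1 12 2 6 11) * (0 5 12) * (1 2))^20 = ((0 5 12 1)(2 6 11))^20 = (12)(2 11 6)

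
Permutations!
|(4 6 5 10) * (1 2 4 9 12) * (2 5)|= |(1 5 10 9 12)(2 4 6)|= 15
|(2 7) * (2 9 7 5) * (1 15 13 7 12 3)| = 14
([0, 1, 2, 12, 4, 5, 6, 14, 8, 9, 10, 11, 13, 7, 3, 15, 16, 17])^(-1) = (17)(3 14 7 13 12)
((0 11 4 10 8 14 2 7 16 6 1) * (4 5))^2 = (0 5 10 14 7 6)(1 11 4 8 2 16) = ((0 11 5 4 10 8 14 2 7 16 6 1))^2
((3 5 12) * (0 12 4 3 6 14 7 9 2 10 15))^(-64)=((0 12 6 14 7 9 2 10 15)(3 5 4))^(-64)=(0 15 10 2 9 7 14 6 12)(3 4 5)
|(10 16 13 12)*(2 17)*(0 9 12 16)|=|(0 9 12 10)(2 17)(13 16)|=4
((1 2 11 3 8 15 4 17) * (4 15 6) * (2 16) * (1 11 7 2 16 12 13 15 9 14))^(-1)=((1 12 13 15 9 14)(2 7)(3 8 6 4 17 11))^(-1)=(1 14 9 15 13 12)(2 7)(3 11 17 4 6 8)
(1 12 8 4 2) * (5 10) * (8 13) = (1 12 13 8 4 2)(5 10) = [0, 12, 1, 3, 2, 10, 6, 7, 4, 9, 5, 11, 13, 8]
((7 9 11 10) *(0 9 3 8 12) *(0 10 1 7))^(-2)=(0 12 3 1 9 10 8 7 11)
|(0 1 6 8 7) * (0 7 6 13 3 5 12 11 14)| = |(0 1 13 3 5 12 11 14)(6 8)| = 8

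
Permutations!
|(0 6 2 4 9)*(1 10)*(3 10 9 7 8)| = 10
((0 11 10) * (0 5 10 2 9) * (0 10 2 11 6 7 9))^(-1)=((11)(0 6 7 9 10 5 2))^(-1)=(11)(0 2 5 10 9 7 6)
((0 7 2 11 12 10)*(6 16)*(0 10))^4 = (16)(0 12 11 2 7)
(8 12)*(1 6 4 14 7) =(1 6 4 14 7)(8 12) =[0, 6, 2, 3, 14, 5, 4, 1, 12, 9, 10, 11, 8, 13, 7]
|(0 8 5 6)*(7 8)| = |(0 7 8 5 6)| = 5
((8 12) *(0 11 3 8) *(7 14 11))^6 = ((0 7 14 11 3 8 12))^6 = (0 12 8 3 11 14 7)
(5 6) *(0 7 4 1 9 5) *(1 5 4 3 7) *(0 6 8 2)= (0 1 9 4 5 8 2)(3 7)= [1, 9, 0, 7, 5, 8, 6, 3, 2, 4]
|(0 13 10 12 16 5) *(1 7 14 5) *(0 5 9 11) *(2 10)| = 11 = |(0 13 2 10 12 16 1 7 14 9 11)|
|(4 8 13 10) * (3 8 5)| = |(3 8 13 10 4 5)| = 6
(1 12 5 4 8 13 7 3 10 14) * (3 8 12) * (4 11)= (1 3 10 14)(4 12 5 11)(7 8 13)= [0, 3, 2, 10, 12, 11, 6, 8, 13, 9, 14, 4, 5, 7, 1]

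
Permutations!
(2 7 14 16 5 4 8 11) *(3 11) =(2 7 14 16 5 4 8 3 11) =[0, 1, 7, 11, 8, 4, 6, 14, 3, 9, 10, 2, 12, 13, 16, 15, 5]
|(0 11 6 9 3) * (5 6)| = 6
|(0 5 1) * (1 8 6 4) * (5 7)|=|(0 7 5 8 6 4 1)|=7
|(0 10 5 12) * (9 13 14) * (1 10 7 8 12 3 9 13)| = 20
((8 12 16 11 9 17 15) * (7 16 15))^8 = ((7 16 11 9 17)(8 12 15))^8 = (7 9 16 17 11)(8 15 12)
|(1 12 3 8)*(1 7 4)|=|(1 12 3 8 7 4)|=6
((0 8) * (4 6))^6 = ((0 8)(4 6))^6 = (8)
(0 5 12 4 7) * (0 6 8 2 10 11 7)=[5, 1, 10, 3, 0, 12, 8, 6, 2, 9, 11, 7, 4]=(0 5 12 4)(2 10 11 7 6 8)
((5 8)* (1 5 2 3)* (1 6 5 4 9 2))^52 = ((1 4 9 2 3 6 5 8))^52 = (1 3)(2 8)(4 6)(5 9)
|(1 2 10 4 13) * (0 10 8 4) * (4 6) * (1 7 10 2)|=|(0 2 8 6 4 13 7 10)|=8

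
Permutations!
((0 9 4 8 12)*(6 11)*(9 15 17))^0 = (17)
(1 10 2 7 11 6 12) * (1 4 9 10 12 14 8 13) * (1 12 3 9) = (1 3 9 10 2 7 11 6 14 8 13 12 4) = [0, 3, 7, 9, 1, 5, 14, 11, 13, 10, 2, 6, 4, 12, 8]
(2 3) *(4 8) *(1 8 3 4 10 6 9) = [0, 8, 4, 2, 3, 5, 9, 7, 10, 1, 6] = (1 8 10 6 9)(2 4 3)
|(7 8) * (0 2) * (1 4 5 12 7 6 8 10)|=|(0 2)(1 4 5 12 7 10)(6 8)|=6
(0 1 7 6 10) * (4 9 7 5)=[1, 5, 2, 3, 9, 4, 10, 6, 8, 7, 0]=(0 1 5 4 9 7 6 10)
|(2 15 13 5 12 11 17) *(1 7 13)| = |(1 7 13 5 12 11 17 2 15)| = 9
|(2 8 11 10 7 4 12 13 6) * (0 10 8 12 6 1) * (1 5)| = |(0 10 7 4 6 2 12 13 5 1)(8 11)| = 10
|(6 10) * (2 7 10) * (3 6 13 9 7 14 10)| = 8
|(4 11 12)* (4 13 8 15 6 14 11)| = |(6 14 11 12 13 8 15)| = 7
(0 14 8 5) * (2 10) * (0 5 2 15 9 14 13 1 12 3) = [13, 12, 10, 0, 4, 5, 6, 7, 2, 14, 15, 11, 3, 1, 8, 9] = (0 13 1 12 3)(2 10 15 9 14 8)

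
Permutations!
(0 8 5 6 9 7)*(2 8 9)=(0 9 7)(2 8 5 6)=[9, 1, 8, 3, 4, 6, 2, 0, 5, 7]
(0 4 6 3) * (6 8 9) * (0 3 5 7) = (0 4 8 9 6 5 7) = [4, 1, 2, 3, 8, 7, 5, 0, 9, 6]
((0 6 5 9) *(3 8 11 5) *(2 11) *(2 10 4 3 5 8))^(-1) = (0 9 5 6)(2 3 4 10 8 11)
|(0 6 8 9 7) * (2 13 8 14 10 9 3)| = 12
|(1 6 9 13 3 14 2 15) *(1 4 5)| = 10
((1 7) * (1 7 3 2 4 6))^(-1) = (7)(1 6 4 2 3)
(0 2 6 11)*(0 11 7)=(11)(0 2 6 7)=[2, 1, 6, 3, 4, 5, 7, 0, 8, 9, 10, 11]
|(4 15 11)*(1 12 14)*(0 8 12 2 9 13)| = |(0 8 12 14 1 2 9 13)(4 15 11)| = 24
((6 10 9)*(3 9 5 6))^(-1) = ((3 9)(5 6 10))^(-1) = (3 9)(5 10 6)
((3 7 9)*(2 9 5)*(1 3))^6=(9)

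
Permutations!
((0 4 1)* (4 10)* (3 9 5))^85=(0 10 4 1)(3 9 5)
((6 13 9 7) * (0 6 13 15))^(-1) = (0 15 6)(7 9 13)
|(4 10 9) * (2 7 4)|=5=|(2 7 4 10 9)|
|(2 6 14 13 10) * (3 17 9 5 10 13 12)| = 9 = |(2 6 14 12 3 17 9 5 10)|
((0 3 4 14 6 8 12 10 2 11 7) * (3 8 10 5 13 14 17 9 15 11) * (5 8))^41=((0 5 13 14 6 10 2 3 4 17 9 15 11 7)(8 12))^41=(0 7 11 15 9 17 4 3 2 10 6 14 13 5)(8 12)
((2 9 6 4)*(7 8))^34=((2 9 6 4)(7 8))^34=(2 6)(4 9)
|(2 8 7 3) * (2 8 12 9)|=3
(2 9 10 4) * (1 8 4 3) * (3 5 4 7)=(1 8 7 3)(2 9 10 5 4)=[0, 8, 9, 1, 2, 4, 6, 3, 7, 10, 5]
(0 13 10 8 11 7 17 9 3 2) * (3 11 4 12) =(0 13 10 8 4 12 3 2)(7 17 9 11) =[13, 1, 0, 2, 12, 5, 6, 17, 4, 11, 8, 7, 3, 10, 14, 15, 16, 9]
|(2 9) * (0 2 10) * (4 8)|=|(0 2 9 10)(4 8)|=4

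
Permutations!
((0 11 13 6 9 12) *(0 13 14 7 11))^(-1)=((6 9 12 13)(7 11 14))^(-1)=(6 13 12 9)(7 14 11)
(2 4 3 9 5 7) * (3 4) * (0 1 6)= [1, 6, 3, 9, 4, 7, 0, 2, 8, 5]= (0 1 6)(2 3 9 5 7)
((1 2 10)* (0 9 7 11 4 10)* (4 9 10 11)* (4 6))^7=(0 2 1 10)(4 9 6 11 7)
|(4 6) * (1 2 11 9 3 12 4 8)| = 9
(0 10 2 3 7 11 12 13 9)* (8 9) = [10, 1, 3, 7, 4, 5, 6, 11, 9, 0, 2, 12, 13, 8] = (0 10 2 3 7 11 12 13 8 9)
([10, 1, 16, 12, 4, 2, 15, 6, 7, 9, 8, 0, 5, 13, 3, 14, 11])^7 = [3, 1, 6, 10, 4, 7, 16, 2, 5, 9, 12, 14, 8, 13, 0, 11, 15]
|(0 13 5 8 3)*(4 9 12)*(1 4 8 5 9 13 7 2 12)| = |(0 7 2 12 8 3)(1 4 13 9)| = 12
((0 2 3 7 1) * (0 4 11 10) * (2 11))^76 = (0 11 10)(1 4 2 3 7)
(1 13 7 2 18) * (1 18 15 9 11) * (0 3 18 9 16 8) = [3, 13, 15, 18, 4, 5, 6, 2, 0, 11, 10, 1, 12, 7, 14, 16, 8, 17, 9] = (0 3 18 9 11 1 13 7 2 15 16 8)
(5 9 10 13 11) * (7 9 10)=[0, 1, 2, 3, 4, 10, 6, 9, 8, 7, 13, 5, 12, 11]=(5 10 13 11)(7 9)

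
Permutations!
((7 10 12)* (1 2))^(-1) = (1 2)(7 12 10)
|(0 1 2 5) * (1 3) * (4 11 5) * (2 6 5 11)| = |(11)(0 3 1 6 5)(2 4)| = 10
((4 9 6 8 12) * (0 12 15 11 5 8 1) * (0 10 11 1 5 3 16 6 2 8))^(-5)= ((0 12 4 9 2 8 15 1 10 11 3 16 6 5))^(-5)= (0 11 2 5 10 9 6 1 4 16 15 12 3 8)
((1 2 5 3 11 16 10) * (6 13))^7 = (16)(6 13) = ((1 2 5 3 11 16 10)(6 13))^7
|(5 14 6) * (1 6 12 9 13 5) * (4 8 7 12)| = |(1 6)(4 8 7 12 9 13 5 14)| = 8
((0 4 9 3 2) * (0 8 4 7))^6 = (2 8 4 9 3)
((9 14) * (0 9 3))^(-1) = (0 3 14 9)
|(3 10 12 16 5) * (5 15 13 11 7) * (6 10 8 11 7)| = 11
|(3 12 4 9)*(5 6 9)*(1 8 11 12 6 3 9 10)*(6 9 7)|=11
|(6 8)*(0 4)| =|(0 4)(6 8)| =2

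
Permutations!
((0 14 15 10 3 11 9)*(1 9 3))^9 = ((0 14 15 10 1 9)(3 11))^9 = (0 10)(1 14)(3 11)(9 15)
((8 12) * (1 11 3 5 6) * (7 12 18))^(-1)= ((1 11 3 5 6)(7 12 8 18))^(-1)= (1 6 5 3 11)(7 18 8 12)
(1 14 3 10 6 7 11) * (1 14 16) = (1 16)(3 10 6 7 11 14) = [0, 16, 2, 10, 4, 5, 7, 11, 8, 9, 6, 14, 12, 13, 3, 15, 1]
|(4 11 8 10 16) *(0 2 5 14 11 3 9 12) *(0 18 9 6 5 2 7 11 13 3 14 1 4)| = |(0 7 11 8 10 16)(1 4 14 13 3 6 5)(9 12 18)| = 42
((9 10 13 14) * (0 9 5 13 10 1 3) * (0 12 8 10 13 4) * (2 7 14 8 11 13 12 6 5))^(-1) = (0 4 5 6 3 1 9)(2 14 7)(8 13 11 12 10)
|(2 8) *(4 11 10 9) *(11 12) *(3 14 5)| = 30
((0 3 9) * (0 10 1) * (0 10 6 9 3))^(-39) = ((1 10)(6 9))^(-39) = (1 10)(6 9)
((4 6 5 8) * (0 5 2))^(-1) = (0 2 6 4 8 5)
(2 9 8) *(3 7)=(2 9 8)(3 7)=[0, 1, 9, 7, 4, 5, 6, 3, 2, 8]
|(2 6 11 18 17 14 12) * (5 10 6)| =|(2 5 10 6 11 18 17 14 12)| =9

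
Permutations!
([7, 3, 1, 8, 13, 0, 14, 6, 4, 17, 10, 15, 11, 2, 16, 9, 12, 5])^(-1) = [5, 2, 13, 1, 8, 17, 7, 0, 3, 15, 10, 12, 16, 4, 6, 11, 14, 9]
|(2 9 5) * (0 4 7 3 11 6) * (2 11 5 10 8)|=28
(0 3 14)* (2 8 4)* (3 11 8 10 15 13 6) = (0 11 8 4 2 10 15 13 6 3 14) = [11, 1, 10, 14, 2, 5, 3, 7, 4, 9, 15, 8, 12, 6, 0, 13]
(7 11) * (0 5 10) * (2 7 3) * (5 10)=(0 10)(2 7 11 3)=[10, 1, 7, 2, 4, 5, 6, 11, 8, 9, 0, 3]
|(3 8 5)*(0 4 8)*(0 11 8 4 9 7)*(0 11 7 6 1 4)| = |(0 9 6 1 4)(3 7 11 8 5)| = 5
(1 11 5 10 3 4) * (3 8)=(1 11 5 10 8 3 4)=[0, 11, 2, 4, 1, 10, 6, 7, 3, 9, 8, 5]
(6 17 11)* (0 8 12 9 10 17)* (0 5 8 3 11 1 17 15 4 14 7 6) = (0 3 11)(1 17)(4 14 7 6 5 8 12 9 10 15) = [3, 17, 2, 11, 14, 8, 5, 6, 12, 10, 15, 0, 9, 13, 7, 4, 16, 1]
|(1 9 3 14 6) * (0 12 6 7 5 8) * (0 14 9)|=|(0 12 6 1)(3 9)(5 8 14 7)|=4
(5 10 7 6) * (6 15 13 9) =[0, 1, 2, 3, 4, 10, 5, 15, 8, 6, 7, 11, 12, 9, 14, 13] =(5 10 7 15 13 9 6)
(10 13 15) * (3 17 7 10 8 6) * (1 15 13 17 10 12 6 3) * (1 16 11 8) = (1 15)(3 10 17 7 12 6 16 11 8) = [0, 15, 2, 10, 4, 5, 16, 12, 3, 9, 17, 8, 6, 13, 14, 1, 11, 7]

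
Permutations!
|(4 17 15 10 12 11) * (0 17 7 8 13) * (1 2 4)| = |(0 17 15 10 12 11 1 2 4 7 8 13)| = 12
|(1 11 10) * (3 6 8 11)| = 6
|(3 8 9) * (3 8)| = 2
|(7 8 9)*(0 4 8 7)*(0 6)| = |(0 4 8 9 6)| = 5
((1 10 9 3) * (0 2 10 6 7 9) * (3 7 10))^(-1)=(0 10 6 1 3 2)(7 9)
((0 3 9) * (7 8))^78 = ((0 3 9)(7 8))^78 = (9)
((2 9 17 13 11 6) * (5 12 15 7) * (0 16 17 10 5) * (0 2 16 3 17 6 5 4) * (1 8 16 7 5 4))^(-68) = ((0 3 17 13 11 4)(1 8 16 6 7 2 9 10)(5 12 15))^(-68) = (0 11 17)(1 7)(2 8)(3 4 13)(5 12 15)(6 10)(9 16)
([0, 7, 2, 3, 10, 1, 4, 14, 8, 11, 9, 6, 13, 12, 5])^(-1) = [0, 5, 2, 3, 6, 14, 11, 1, 8, 10, 4, 9, 13, 12, 7]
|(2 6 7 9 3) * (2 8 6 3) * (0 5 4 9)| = 9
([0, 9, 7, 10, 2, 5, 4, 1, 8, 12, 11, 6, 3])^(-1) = [0, 7, 4, 12, 6, 5, 11, 2, 8, 1, 3, 10, 9]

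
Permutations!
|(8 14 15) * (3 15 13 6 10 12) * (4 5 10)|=|(3 15 8 14 13 6 4 5 10 12)|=10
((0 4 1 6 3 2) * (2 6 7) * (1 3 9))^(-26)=(0 7 9 3)(1 6 4 2)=((0 4 3 6 9 1 7 2))^(-26)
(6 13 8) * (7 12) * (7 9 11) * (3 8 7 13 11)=(3 8 6 11 13 7 12 9)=[0, 1, 2, 8, 4, 5, 11, 12, 6, 3, 10, 13, 9, 7]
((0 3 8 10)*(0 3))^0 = ((3 8 10))^0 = (10)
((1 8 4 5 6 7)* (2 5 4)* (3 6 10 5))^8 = ((1 8 2 3 6 7)(5 10))^8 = (10)(1 2 6)(3 7 8)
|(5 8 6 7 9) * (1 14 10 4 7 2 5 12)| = 28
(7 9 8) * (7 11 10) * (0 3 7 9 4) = (0 3 7 4)(8 11 10 9) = [3, 1, 2, 7, 0, 5, 6, 4, 11, 8, 9, 10]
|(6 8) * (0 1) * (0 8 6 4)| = 4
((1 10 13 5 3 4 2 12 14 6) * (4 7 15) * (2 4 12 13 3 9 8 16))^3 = ((1 10 3 7 15 12 14 6)(2 13 5 9 8 16))^3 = (1 7 14 10 15 6 3 12)(2 9)(5 16)(8 13)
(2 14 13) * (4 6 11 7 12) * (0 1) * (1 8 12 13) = (0 8 12 4 6 11 7 13 2 14 1) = [8, 0, 14, 3, 6, 5, 11, 13, 12, 9, 10, 7, 4, 2, 1]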